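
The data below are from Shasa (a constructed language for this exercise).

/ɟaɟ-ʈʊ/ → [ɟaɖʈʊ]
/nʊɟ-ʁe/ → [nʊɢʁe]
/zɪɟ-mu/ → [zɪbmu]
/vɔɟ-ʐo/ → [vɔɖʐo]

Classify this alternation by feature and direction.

regressive place assimilation

Underlying /ɟ/ is realised as [ɖ] next to /ʈ/; /ʈ/ itself does not change.
The change palatal → retroflex matches the place of the following /ʈ/, identifying this as place assimilation.
Manner and voice are unchanged, so the assimilation is partial, not total.
Checking the remaining alternations: /ɟ/ → [ɢ] before /ʁ/ (palatal → uvular, matching uvular); /ɟ/ → [b] before /m/ (palatal → bilabial, matching bilabial); /ɟ/ → [ɖ] before /ʐ/ (palatal → retroflex, matching retroflex) — only place changes, and always toward the following segment.
Since the segment that changes precedes the conditioning segment, the assimilation is regressive.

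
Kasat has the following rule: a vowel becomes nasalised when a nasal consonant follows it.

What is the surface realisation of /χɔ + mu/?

[χɔ̃mu]

/ɔ/ sits next to the nasal /m/ and is therefore nasalised to [ɔ̃].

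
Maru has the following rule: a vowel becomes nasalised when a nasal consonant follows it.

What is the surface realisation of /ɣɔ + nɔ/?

The vowel /ɔ/ is adjacent to the following nasal /n/, so it acquires [+nasal] and surfaces as [ɔ̃].

[ɣɔ̃nɔ]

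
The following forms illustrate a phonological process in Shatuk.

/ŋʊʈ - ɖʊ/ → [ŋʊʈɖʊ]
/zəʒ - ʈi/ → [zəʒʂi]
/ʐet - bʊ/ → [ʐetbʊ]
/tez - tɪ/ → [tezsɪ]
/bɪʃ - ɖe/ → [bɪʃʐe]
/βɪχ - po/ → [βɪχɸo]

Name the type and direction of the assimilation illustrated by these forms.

Underlying /ʈ/ is realised as [ʂ] next to /ʒ/; /ʒ/ itself does not change.
The change stop → fricative matches the manner of the preceding /ʒ/, identifying this as manner assimilation.
Place and voice are unchanged, so the assimilation is partial, not total.
The other alternating forms pattern the same way: /t/ → [s] after /z/ (stop → fricative, matching a fricative); /ɖ/ → [ʐ] after /ʃ/ (stop → fricative, matching a fricative); /p/ → [ɸ] after /χ/ (stop → fricative, matching a fricative) — only manner changes, and always toward the preceding segment.
No alternation appears in [ŋʊʈɖʊ], [ʐetbʊ]: there the adjacent consonants already agree in manner (/ɖ/ and /ʈ/ are both stops; /b/ and /t/ are both stops), so these forms are consistent with the same rule.
Since the segment that changes follows the conditioning segment, the assimilation is progressive.

progressive manner assimilation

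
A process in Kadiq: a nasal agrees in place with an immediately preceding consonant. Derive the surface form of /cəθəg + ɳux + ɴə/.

[cəθəgŋuxŋə]

The rule targets /ɳ/ (voiced retroflex nasal), which sits after the trigger /g/ (velar).
The voiced velar nasal is [ŋ], so /ɳ/ → [ŋ].
The same rule applies at the second boundary: /ɴ/ → [ŋ] next to /x/.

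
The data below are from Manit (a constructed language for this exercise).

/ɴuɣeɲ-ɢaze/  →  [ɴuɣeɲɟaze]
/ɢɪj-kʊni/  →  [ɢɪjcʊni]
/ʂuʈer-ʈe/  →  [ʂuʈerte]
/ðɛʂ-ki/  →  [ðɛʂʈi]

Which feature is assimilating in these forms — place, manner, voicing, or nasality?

place

Underlying /ɢ/ is realised as [ɟ] next to /ɲ/; /ɲ/ itself does not change.
The change uvular → palatal matches the place of the preceding /ɲ/, identifying this as place assimilation.
Checking the remaining alternations: /k/ → [c] after /j/ (velar → palatal, matching palatal); /ʈ/ → [t] after /r/ (retroflex → alveolar, matching alveolar); /k/ → [ʈ] after /ʂ/ (velar → retroflex, matching retroflex) — only place changes, and always toward the preceding segment.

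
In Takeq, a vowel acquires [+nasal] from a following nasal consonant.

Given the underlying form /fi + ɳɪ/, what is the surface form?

[fĩɳɪ]

The vowel /i/ is adjacent to the following nasal /ɳ/, so it acquires [+nasal] and surfaces as [ĩ].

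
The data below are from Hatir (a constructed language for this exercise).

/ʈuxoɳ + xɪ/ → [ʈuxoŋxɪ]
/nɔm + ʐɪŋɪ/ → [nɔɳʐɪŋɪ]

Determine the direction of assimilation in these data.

regressive

Comparing underlying and surface forms, /ɳ/ → [ŋ] is the alternation; the neighbouring /x/ is constant.
The change retroflex → velar matches the place of the following /x/, identifying this as place assimilation.
Checking the remaining alternation: /m/ → [ɳ] before /ʐ/ (bilabial → retroflex, matching retroflex) — only place changes, and always toward the following segment.
Since the segment that changes precedes the conditioning segment, the assimilation is regressive.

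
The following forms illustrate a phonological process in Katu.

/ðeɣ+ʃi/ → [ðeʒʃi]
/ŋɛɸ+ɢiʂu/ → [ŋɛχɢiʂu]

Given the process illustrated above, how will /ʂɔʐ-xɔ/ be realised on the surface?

The data show regressive place assimilation: /ɣ/ → [ʒ] before /ʃ/; /ɸ/ → [χ] before /ɢ/. In each pair only place changes, matching the following consonant, while manner and voice stay constant.
The rule targets /ʐ/ (voiced retroflex fricative), which sits before the trigger /x/ (velar).
Changing only its place to velar gives [ɣ] — the voiced velar fricative.

[ʂɔɣxɔ]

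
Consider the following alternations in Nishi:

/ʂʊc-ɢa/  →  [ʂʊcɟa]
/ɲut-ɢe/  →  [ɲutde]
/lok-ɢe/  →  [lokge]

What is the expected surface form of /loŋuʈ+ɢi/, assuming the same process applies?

[loŋuʈɖi]

The data show progressive place assimilation: /ɢ/ → [ɟ] after /c/; /ɢ/ → [d] after /t/; /ɢ/ → [g] after /k/. In each pair only place changes, matching the preceding consonant, while manner and voice stay constant.
The rule targets /ɢ/ (voiced uvular stop), which sits after the trigger /ʈ/ (retroflex).
A voiced retroflex stop is [ɖ], so the surface segment is [ɖ].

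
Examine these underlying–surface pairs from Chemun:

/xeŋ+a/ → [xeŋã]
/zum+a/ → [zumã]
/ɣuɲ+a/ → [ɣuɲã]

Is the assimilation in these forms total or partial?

The vowel /a/ surfaces as nasalised [ã] next to the preceding nasal /ŋ/ — it has acquired the [+nasal] feature of its neighbour.
Likewise in the remaining data: /a/ → [ã] after /m/; /a/ → [ã] after /ɲ/ — each time a vowel is nasalised next to a preceding nasal.

partial assimilation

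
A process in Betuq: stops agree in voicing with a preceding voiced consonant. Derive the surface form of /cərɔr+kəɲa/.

[cərɔrgəɲa]

/k/ is a voiceless velar stop. The preceding trigger /r/ is voiced, so /k/ must become voiced as well.
A voiced velar stop is [g], so the surface segment is [g].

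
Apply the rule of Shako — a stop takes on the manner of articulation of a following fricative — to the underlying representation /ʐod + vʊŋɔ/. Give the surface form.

[ʐozvʊŋɔ]

The rule targets /d/ (voiced alveolar stop), which sits before the trigger /v/ (fricative).
Changing only its manner to fricative gives [z] — the voiced alveolar fricative.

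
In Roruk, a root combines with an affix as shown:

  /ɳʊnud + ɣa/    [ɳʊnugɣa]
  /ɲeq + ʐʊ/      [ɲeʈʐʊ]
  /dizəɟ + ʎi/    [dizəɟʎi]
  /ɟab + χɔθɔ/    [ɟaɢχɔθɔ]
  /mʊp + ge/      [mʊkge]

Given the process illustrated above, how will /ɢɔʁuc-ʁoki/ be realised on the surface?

The data show regressive place assimilation: /d/ → [g] before /ɣ/; /q/ → [ʈ] before /ʐ/; /b/ → [ɢ] before /χ/; /p/ → [k] before /g/. In each pair only place changes, matching the following consonant, while manner and voice stay constant.
No alternation appears in [dizəɟʎi]: there the adjacent consonants already agree in place (/ɟ/ and /ʎ/ are both palatal), so this form is consistent with the same rule.
/c/ is a voiceless palatal stop. The following trigger /ʁ/ is uvular, so /c/ must become uvular as well.
The voiceless uvular stop is [q], so /c/ → [q].

[ɢɔʁuqʁoki]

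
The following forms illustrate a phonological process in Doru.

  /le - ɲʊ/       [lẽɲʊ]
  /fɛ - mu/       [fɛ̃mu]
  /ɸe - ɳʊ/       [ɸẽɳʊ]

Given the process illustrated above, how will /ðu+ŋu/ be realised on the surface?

The data show regressive nasality assimilation (vowel nasalisation): /e/ → [ẽ] before /ɲ/; /ɛ/ → [ɛ̃] before /m/; /e/ → [ẽ] before /ɳ/ — a vowel is nasalised by an immediately following nasal consonant.
/u/ sits next to the nasal /ŋ/ and is therefore nasalised to [ũ].

[ðũŋu]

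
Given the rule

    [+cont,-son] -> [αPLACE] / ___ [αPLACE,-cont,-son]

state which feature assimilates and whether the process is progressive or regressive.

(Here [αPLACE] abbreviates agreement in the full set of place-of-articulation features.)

The rule copies the place features (abbreviated [PLACE]) from the environment onto the target, so the assimilating feature is place.
Since the environment is written after the underscore, the trigger follows the target; the direction is regressive.

regressive place assimilation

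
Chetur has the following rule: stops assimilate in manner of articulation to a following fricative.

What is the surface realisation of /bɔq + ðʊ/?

[bɔχðʊ]

The rule targets /q/ (voiceless uvular stop), which sits before the trigger /ð/ (fricative).
Changing only its manner to fricative gives [χ] — the voiceless uvular fricative.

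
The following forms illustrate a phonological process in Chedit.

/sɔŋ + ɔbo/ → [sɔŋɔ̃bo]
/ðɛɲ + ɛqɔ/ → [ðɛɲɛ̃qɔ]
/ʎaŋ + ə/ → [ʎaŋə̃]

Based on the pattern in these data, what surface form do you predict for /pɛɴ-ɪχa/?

[pɛɴɪ̃χa]

The data show progressive nasality assimilation (vowel nasalisation): /ɔ/ → [ɔ̃] after /ŋ/; /ɛ/ → [ɛ̃] after /ɲ/; /ə/ → [ə̃] after /ŋ/ — a vowel is nasalised by an immediately preceding nasal consonant.
The vowel /ɪ/ is adjacent to the preceding nasal /ɴ/, so it acquires [+nasal] and surfaces as [ɪ̃].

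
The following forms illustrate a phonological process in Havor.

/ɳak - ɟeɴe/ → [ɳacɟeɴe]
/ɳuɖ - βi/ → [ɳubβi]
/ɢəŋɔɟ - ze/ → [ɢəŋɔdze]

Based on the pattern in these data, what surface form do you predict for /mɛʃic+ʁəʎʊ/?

[mɛʃiqʁəʎʊ]

The data show regressive place assimilation: /k/ → [c] before /ɟ/; /ɖ/ → [b] before /β/; /ɟ/ → [d] before /z/. In each pair only place changes, matching the following consonant, while manner and voice stay constant.
The rule targets /c/ (voiceless palatal stop), which sits before the trigger /ʁ/ (uvular).
The voiceless uvular stop is [q], so /c/ → [q].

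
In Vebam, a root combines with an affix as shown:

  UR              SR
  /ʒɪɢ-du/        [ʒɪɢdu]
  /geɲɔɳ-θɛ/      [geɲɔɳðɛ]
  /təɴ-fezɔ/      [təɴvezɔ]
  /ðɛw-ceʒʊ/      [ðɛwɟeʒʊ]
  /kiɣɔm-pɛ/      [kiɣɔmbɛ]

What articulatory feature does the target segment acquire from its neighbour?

The segment that alternates is /θ/, which surfaces as [ð] when adjacent to /ɳ/.
The change voiceless → voiced matches the voicing of the preceding /ɳ/, identifying this as voicing assimilation.
Checking the remaining alternations: /f/ → [v] after /ɴ/ (voiceless → voiced, matching voiced); /c/ → [ɟ] after /w/ (voiceless → voiced, matching voiced); /p/ → [b] after /m/ (voiceless → voiced, matching voiced) — only voicing changes, and always toward the preceding segment.
No alternation appears in [ʒɪɢdu]: there the adjacent consonants already agree in voicing (/d/ and /ɢ/ are both voiced), so this form is consistent with the same rule.

voicing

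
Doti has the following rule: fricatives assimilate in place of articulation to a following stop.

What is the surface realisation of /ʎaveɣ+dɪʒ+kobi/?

/ɣ/ is a voiced velar fricative. The following trigger /d/ is alveolar, so /ɣ/ must become alveolar as well.
The voiced alveolar fricative is [z], so /ɣ/ → [z].
At the second juncture, /ʒ/ likewise becomes [ɣ] adjacent to /k/.

[ʎavezdɪɣkobi]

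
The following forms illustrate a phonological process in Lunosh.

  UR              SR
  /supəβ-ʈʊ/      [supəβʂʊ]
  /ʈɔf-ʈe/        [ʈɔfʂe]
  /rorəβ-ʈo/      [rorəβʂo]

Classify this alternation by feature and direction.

progressive manner assimilation

Underlying /ʈ/ is realised as [ʂ] next to /β/; /β/ itself does not change.
The change stop → fricative matches the manner of the preceding /β/, identifying this as manner assimilation.
Place and voice are unchanged, so the assimilation is partial, not total.
The other alternating form patterns the same way: /ʈ/ → [ʂ] after /f/ (stop → fricative, matching a fricative) — only manner changes, and always toward the preceding segment.
Since the segment that changes follows the conditioning segment, the assimilation is progressive.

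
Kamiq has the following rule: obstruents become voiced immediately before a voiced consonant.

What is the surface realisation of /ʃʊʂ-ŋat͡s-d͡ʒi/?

[ʃʊʐŋad͡zd͡ʒi]

/ʂ/ is a voiceless retroflex fricative. The following trigger /ŋ/ is voiced, so /ʂ/ must become voiced as well.
Changing only its voicing to voiced gives [ʐ] — the voiced retroflex fricative.
The same rule applies at the second boundary: /t͡s/ → [d͡z] next to /d͡ʒ/.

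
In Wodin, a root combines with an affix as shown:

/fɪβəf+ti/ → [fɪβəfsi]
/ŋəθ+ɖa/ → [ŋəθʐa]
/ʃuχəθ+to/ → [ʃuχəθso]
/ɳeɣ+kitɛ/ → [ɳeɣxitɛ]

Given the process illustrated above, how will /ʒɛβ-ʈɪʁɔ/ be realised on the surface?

The data show progressive manner assimilation: /t/ → [s] after /f/; /ɖ/ → [ʐ] after /θ/; /t/ → [s] after /θ/; /k/ → [x] after /ɣ/. In each pair only manner changes, matching the preceding consonant, while place and voice stay constant.
The rule targets /ʈ/ (voiceless retroflex stop), which sits after the trigger /β/ (fricative).
Changing only its manner to fricative gives [ʂ] — the voiceless retroflex fricative.

[ʒɛβʂɪʁɔ]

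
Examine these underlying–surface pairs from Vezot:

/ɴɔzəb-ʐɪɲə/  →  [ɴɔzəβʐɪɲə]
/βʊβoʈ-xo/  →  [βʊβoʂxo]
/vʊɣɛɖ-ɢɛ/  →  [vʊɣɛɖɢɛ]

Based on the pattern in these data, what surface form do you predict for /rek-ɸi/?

[rexɸi]

The data show regressive manner assimilation: /b/ → [β] before /ʐ/; /ʈ/ → [ʂ] before /x/. In each pair only manner changes, matching the following consonant, while place and voice stay constant.
No alternation appears in [vʊɣɛɖɢɛ]: there the adjacent consonants already agree in manner (/ɖ/ and /ɢ/ are both stops), so this form is consistent with the same rule.
/k/ is a voiceless velar stop. The following trigger /ɸ/ is a fricative, so /k/ must become a fricative as well.
The voiceless velar fricative is [x], so /k/ → [x].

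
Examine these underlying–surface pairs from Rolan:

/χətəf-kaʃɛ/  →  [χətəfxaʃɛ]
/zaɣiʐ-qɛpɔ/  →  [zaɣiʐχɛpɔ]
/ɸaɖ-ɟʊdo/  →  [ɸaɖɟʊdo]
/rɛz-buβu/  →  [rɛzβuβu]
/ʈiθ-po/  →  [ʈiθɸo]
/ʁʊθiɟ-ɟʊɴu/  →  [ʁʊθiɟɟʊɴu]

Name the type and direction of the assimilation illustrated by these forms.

Comparing underlying and surface forms, /k/ → [x] is the alternation; the neighbouring /f/ is constant.
The change stop → fricative matches the manner of the preceding /f/, identifying this as manner assimilation.
Place and voice are unchanged, so the assimilation is partial, not total.
The same holds elsewhere in the data: /q/ → [χ] after /ʐ/ (stop → fricative, matching a fricative); /b/ → [β] after /z/ (stop → fricative, matching a fricative); /p/ → [ɸ] after /θ/ (stop → fricative, matching a fricative) — only manner changes, and always toward the preceding segment.
No alternation appears in [ɸaɖɟʊdo], [ʁʊθiɟɟʊɴu]: there the adjacent consonants already agree in manner (/ɟ/ and /ɖ/ are both stops; /ɟ/ and /ɟ/ are both stops), so these forms are consistent with the same rule.
The trigger is the preceding segment, so the direction is progressive (perseverative).

progressive manner assimilation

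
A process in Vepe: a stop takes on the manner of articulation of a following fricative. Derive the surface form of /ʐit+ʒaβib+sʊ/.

[ʐisʒaβiβsʊ]

/t/ is a voiceless alveolar stop. The following trigger /ʒ/ is a fricative, so /t/ must become a fricative as well.
Changing only its manner to fricative gives [s] — the voiceless alveolar fricative.
The same rule applies at the second boundary: /b/ → [β] next to /s/.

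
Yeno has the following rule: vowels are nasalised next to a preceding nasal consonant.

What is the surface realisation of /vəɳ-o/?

[vəɳõ]

/o/ sits next to the nasal /ɳ/ and is therefore nasalised to [õ].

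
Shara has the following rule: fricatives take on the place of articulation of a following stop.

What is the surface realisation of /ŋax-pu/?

/x/ is a voiceless velar fricative. The following trigger /p/ is bilabial, so /x/ must become bilabial as well.
Changing only its place to bilabial gives [ɸ] — the voiceless bilabial fricative.

[ŋaɸpu]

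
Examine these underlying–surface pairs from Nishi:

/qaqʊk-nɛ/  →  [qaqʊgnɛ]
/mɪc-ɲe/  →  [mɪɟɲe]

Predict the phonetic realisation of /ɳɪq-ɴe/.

The data show regressive voicing assimilation: /k/ → [g] before /n/; /c/ → [ɟ] before /ɲ/. In each pair only voicing changes, matching the following consonant, while place and manner stay constant.
/q/ is a voiceless uvular stop. The following trigger /ɴ/ is voiced, so /q/ must become voiced as well.
The voiced uvular stop is [ɢ], so /q/ → [ɢ].

[ɳɪɢɴe]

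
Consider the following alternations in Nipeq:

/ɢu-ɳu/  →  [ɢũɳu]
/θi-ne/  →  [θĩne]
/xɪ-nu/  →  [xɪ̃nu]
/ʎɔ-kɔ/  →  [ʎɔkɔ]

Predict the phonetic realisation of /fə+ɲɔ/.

[fə̃ɲɔ]

The data show regressive nasality assimilation (vowel nasalisation): /u/ → [ũ] before /ɳ/; /i/ → [ĩ] before /n/; /ɪ/ → [ɪ̃] before /n/ — a vowel is nasalised by an immediately following nasal consonant.
No change occurs in [ʎɔkɔ] because the vowel at the boundary is adjacent to an oral consonant, not a nasal (/ɔ/ next to /k/).
The vowel /ə/ is adjacent to the following nasal /ɲ/, so it acquires [+nasal] and surfaces as [ə̃].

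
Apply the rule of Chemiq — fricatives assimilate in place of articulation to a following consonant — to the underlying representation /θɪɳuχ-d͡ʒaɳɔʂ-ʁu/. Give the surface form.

[θɪɳuʃd͡ʒaɳɔχʁu]

/χ/ is a voiceless uvular fricative. The following trigger /d͡ʒ/ is postalveolar, so /χ/ must become postalveolar as well.
Changing only its place to postalveolar gives [ʃ] — the voiceless postalveolar fricative.
At the second juncture, /ʂ/ likewise becomes [χ] adjacent to /ʁ/.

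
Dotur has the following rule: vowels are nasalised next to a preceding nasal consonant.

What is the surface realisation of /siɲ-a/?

[siɲã]

/a/ sits next to the nasal /ɲ/ and is therefore nasalised to [ã].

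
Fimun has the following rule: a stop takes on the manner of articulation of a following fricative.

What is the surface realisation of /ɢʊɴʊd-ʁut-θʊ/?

[ɢʊɴʊzʁusθʊ]

The rule targets /d/ (voiced alveolar stop), which sits before the trigger /ʁ/ (fricative).
A voiced alveolar fricative is [z], so the surface segment is [z].
At the second juncture, /t/ likewise becomes [s] adjacent to /θ/.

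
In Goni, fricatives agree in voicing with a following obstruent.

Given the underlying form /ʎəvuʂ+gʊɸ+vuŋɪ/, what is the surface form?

[ʎəvuʐgʊβvuŋɪ]

The rule targets /ʂ/ (voiceless retroflex fricative), which sits before the trigger /g/ (voiced).
The voiced retroflex fricative is [ʐ], so /ʂ/ → [ʐ].
The same rule applies at the second boundary: /ɸ/ → [β] next to /v/.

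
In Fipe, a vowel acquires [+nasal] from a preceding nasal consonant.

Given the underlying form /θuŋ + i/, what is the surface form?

[θuŋĩ]

/i/ sits next to the nasal /ŋ/ and is therefore nasalised to [ĩ].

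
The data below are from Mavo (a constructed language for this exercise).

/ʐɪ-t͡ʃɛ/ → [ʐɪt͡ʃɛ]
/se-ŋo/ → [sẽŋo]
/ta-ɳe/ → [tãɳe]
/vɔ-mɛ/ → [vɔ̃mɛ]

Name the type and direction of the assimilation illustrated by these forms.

regressive nasality assimilation (vowel nasalisation)

The vowel /e/ surfaces as nasalised [ẽ] next to the following nasal /ŋ/ — it has acquired the [+nasal] feature of its neighbour.
Likewise in the remaining data: /a/ → [ã] before /ɳ/; /ɔ/ → [ɔ̃] before /m/ — each time a vowel is nasalised next to a following nasal.
No change occurs in [ʐɪt͡ʃɛ] because the vowel at the boundary is adjacent to an oral consonant, not a nasal (/ɪ/ next to /t͡ʃ/).
Because the conditioning nasal is to the right of the vowel that changes, the process is regressive (anticipatory).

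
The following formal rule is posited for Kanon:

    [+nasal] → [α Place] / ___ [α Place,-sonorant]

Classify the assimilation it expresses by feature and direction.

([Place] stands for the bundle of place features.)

regressive place assimilation

The rule copies the place features (abbreviated [Place]) from the environment onto the target, so the assimilating feature is place.
The conditioning segment sits to the right of the focus bar, meaning the trigger follows the segment that changes — regressive assimilation.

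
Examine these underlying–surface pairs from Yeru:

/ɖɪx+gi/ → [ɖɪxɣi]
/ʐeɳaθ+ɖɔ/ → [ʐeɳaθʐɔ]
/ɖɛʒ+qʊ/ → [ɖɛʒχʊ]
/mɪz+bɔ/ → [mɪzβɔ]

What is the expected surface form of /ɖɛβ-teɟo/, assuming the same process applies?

[ɖɛβseɟo]

The data show progressive manner assimilation: /g/ → [ɣ] after /x/; /ɖ/ → [ʐ] after /θ/; /q/ → [χ] after /ʒ/; /b/ → [β] after /z/. In each pair only manner changes, matching the preceding consonant, while place and voice stay constant.
/t/ is a voiceless alveolar stop. The preceding trigger /β/ is a fricative, so /t/ must become a fricative as well.
A voiceless alveolar fricative is [s], so the surface segment is [s].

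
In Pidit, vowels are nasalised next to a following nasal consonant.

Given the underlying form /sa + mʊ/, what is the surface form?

/a/ sits next to the nasal /m/ and is therefore nasalised to [ã].

[sãmʊ]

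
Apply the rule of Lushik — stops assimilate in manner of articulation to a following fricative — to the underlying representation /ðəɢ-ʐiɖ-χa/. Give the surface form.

[ðəʁʐiʐχa]

The rule targets /ɢ/ (voiced uvular stop), which sits before the trigger /ʐ/ (fricative).
Changing only its manner to fricative gives [ʁ] — the voiced uvular fricative.
The same rule applies at the second boundary: /ɖ/ → [ʐ] next to /χ/.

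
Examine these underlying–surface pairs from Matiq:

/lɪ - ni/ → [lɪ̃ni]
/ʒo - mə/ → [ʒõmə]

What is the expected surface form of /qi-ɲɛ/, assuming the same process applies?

[qĩɲɛ]

The data show regressive nasality assimilation (vowel nasalisation): /ɪ/ → [ɪ̃] before /n/; /o/ → [õ] before /m/ — a vowel is nasalised by an immediately following nasal consonant.
/i/ sits next to the nasal /ɲ/ and is therefore nasalised to [ĩ].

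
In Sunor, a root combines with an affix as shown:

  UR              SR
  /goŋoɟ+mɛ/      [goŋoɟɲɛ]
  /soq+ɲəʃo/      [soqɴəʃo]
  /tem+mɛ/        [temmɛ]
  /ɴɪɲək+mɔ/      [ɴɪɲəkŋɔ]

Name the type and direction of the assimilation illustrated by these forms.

progressive place assimilation

Comparing underlying and surface forms, /m/ → [ɲ] is the alternation; the neighbouring /ɟ/ is constant.
The change bilabial → palatal matches the place of the preceding /ɟ/, identifying this as place assimilation.
Manner and voice are unchanged, so the assimilation is partial, not total.
Checking the remaining alternations: /ɲ/ → [ɴ] after /q/ (palatal → uvular, matching uvular); /m/ → [ŋ] after /k/ (bilabial → velar, matching velar) — only place changes, and always toward the preceding segment.
No alternation appears in [temmɛ]: there the adjacent consonants already agree in place (/m/ and /m/ are both bilabial), so this form is consistent with the same rule.
Since the segment that changes follows the conditioning segment, the assimilation is progressive.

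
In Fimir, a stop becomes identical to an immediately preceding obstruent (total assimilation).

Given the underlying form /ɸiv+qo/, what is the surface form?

/q/ is the segment targeted by the rule; it sits immediately after /v/, so it assimilates completely and surfaces as [v].

[ɸivvo]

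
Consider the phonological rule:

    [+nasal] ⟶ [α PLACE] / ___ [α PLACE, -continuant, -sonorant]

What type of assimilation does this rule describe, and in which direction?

regressive place assimilation

The rule copies the place features (abbreviated [PLACE]) from the environment onto the target, so the assimilating feature is place.
The conditioning segment sits to the right of the focus bar, meaning the trigger follows the segment that changes — regressive assimilation.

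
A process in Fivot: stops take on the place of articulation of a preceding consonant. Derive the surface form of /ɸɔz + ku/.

The rule targets /k/ (voiceless velar stop), which sits after the trigger /z/ (alveolar).
The voiceless alveolar stop is [t], so /k/ → [t].

[ɸɔztu]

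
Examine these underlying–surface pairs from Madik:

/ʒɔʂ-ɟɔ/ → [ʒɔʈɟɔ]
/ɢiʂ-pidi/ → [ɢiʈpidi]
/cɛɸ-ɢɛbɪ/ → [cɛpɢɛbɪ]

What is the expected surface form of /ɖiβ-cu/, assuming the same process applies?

The data show regressive manner assimilation: /ʂ/ → [ʈ] before /ɟ/; /ʂ/ → [ʈ] before /p/; /ɸ/ → [p] before /ɢ/. In each pair only manner changes, matching the following consonant, while place and voice stay constant.
/β/ is a voiced bilabial fricative. The following trigger /c/ is a stop, so /β/ must become a stop as well.
The voiced bilabial stop is [b], so /β/ → [b].

[ɖibcu]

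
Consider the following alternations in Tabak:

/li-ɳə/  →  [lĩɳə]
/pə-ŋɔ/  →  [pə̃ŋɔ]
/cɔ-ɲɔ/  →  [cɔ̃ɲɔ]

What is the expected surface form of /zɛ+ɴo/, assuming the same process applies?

[zɛ̃ɴo]

The data show regressive nasality assimilation (vowel nasalisation): /i/ → [ĩ] before /ɳ/; /ə/ → [ə̃] before /ŋ/; /ɔ/ → [ɔ̃] before /ɲ/ — a vowel is nasalised by an immediately following nasal consonant.
/ɛ/ sits next to the nasal /ɴ/ and is therefore nasalised to [ɛ̃].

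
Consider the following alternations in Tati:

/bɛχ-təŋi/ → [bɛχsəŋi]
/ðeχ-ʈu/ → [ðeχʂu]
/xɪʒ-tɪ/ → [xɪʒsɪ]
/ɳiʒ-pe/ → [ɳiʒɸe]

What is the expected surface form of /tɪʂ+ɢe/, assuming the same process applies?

[tɪʂʁe]

The data show progressive manner assimilation: /t/ → [s] after /χ/; /ʈ/ → [ʂ] after /χ/; /t/ → [s] after /ʒ/; /p/ → [ɸ] after /ʒ/. In each pair only manner changes, matching the preceding consonant, while place and voice stay constant.
/ɢ/ is a voiced uvular stop. The preceding trigger /ʂ/ is a fricative, so /ɢ/ must become a fricative as well.
The voiced uvular fricative is [ʁ], so /ɢ/ → [ʁ].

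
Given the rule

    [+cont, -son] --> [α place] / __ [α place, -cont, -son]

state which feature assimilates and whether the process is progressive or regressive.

regressive place assimilation

The rule copies the place features (abbreviated [place]) from the environment onto the target, so the assimilating feature is place.
Since the environment is written after the underscore, the trigger follows the target; the direction is regressive.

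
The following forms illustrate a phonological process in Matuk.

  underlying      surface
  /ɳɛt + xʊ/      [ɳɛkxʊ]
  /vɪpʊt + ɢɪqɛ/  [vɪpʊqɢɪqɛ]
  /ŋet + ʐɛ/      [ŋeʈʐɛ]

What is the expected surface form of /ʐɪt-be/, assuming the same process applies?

The data show regressive place assimilation: /t/ → [k] before /x/; /t/ → [q] before /ɢ/; /t/ → [ʈ] before /ʐ/. In each pair only place changes, matching the following consonant, while manner and voice stay constant.
The rule targets /t/ (voiceless alveolar stop), which sits before the trigger /b/ (bilabial).
A voiceless bilabial stop is [p], so the surface segment is [p].

[ʐɪpbe]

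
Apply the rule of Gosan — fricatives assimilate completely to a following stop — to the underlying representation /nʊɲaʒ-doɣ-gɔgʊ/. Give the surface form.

[nʊɲaddoggɔgʊ]

/ʒ/ is the segment targeted by the rule; it sits immediately before /d/, so it assimilates completely and surfaces as [d].
The same rule applies at the second boundary: /ɣ/ → [g] next to /g/.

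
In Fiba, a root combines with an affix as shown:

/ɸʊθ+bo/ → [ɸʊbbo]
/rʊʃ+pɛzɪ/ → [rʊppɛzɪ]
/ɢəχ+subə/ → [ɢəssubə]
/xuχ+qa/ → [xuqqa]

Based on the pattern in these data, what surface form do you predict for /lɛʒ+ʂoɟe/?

[lɛʂʂoɟe]

The data show regressive total assimilation (/θ/ → [b] before /b/; /ʃ/ → [p] before /p/; /χ/ → [s] before /s/; /χ/ → [q] before /q/): in every case the target segment becomes identical to its following neighbour, copying more than a single feature.
/ʒ/ is the segment targeted by the rule; it sits immediately before /ʂ/, so it assimilates completely and surfaces as [ʂ].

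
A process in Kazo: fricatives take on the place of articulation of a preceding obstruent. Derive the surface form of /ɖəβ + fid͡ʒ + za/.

[ɖəβɸid͡ʒʒa]

/f/ is a voiceless labiodental fricative. The preceding trigger /β/ is bilabial, so /f/ must become bilabial as well.
Changing only its place to bilabial gives [ɸ] — the voiceless bilabial fricative.
At the second juncture, /z/ likewise becomes [ʒ] adjacent to /d͡ʒ/.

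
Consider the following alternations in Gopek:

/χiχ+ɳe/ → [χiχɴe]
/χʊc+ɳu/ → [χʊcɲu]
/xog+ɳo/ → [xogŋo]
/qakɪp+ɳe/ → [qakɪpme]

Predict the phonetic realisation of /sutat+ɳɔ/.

[sutatnɔ]

The data show progressive place assimilation: /ɳ/ → [ɴ] after /χ/; /ɳ/ → [ɲ] after /c/; /ɳ/ → [ŋ] after /g/; /ɳ/ → [m] after /p/. In each pair only place changes, matching the preceding consonant, while manner and voice stay constant.
The rule targets /ɳ/ (voiced retroflex nasal), which sits after the trigger /t/ (alveolar).
The voiced alveolar nasal is [n], so /ɳ/ → [n].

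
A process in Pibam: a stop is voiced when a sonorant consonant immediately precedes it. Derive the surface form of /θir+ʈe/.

[θirɖe]

/ʈ/ is a voiceless retroflex stop. The preceding trigger /r/ is voiced, so /ʈ/ must become voiced as well.
A voiced retroflex stop is [ɖ], so the surface segment is [ɖ].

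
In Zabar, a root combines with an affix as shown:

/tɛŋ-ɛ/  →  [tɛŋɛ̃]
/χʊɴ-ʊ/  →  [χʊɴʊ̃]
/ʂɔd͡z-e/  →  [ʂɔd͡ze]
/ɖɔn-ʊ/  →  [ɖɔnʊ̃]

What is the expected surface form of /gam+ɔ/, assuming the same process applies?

The data show progressive nasality assimilation (vowel nasalisation): /ɛ/ → [ɛ̃] after /ŋ/; /ʊ/ → [ʊ̃] after /ɴ/; /ʊ/ → [ʊ̃] after /n/ — a vowel is nasalised by an immediately preceding nasal consonant.
No change occurs in [ʂɔd͡ze] because the vowel at the boundary is adjacent to an oral consonant, not a nasal (/e/ next to /d͡z/).
/ɔ/ sits next to the nasal /m/ and is therefore nasalised to [ɔ̃].

[gamɔ̃]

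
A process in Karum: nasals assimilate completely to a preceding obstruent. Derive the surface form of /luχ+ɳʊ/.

[luχχʊ]

/ɳ/ is the segment targeted by the rule; it sits immediately after /χ/, so it assimilates completely and surfaces as [χ].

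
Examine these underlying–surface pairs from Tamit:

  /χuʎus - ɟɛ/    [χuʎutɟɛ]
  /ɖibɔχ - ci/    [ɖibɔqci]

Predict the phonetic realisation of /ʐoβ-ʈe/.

[ʐobʈe]

The data show regressive manner assimilation: /s/ → [t] before /ɟ/; /χ/ → [q] before /c/. In each pair only manner changes, matching the following consonant, while place and voice stay constant.
The rule targets /β/ (voiced bilabial fricative), which sits before the trigger /ʈ/ (stop).
Changing only its manner to stop gives [b] — the voiced bilabial stop.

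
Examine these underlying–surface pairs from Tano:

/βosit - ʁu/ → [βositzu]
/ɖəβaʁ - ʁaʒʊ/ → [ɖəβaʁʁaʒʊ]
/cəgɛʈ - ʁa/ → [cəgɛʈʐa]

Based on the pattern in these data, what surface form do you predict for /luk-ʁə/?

The data show progressive place assimilation: /ʁ/ → [z] after /t/; /ʁ/ → [ʐ] after /ʈ/. In each pair only place changes, matching the preceding consonant, while manner and voice stay constant.
Nothing changes in [ɖəβaʁʁaʒʊ]: there the adjacent consonants already agree in place (/ʁ/ and /ʁ/ are both uvular), so this form is consistent with the same rule.
/ʁ/ is a voiced uvular fricative. The preceding trigger /k/ is velar, so /ʁ/ must become velar as well.
The voiced velar fricative is [ɣ], so /ʁ/ → [ɣ].

[lukɣə]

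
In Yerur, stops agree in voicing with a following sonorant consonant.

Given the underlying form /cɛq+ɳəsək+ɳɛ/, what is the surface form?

[cɛɢɳəsəgɳɛ]

The rule targets /q/ (voiceless uvular stop), which sits before the trigger /ɳ/ (voiced).
A voiced uvular stop is [ɢ], so the surface segment is [ɢ].
The same rule applies at the second boundary: /k/ → [g] next to /ɳ/.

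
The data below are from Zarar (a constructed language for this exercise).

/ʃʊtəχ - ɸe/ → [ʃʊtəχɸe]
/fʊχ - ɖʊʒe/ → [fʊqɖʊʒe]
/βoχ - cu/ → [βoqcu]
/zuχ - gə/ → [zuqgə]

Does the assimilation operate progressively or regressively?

regressive

Underlying /χ/ is realised as [q] next to /ɖ/; /ɖ/ itself does not change.
The change fricative → stop matches the manner of the following /ɖ/, identifying this as manner assimilation.
Checking the remaining alternations: /χ/ → [q] before /c/ (fricative → stop, matching a stop); /χ/ → [q] before /g/ (fricative → stop, matching a stop) — only manner changes, and always toward the following segment.
No alternation appears in [ʃʊtəχɸe]: there the adjacent consonants already agree in manner (/χ/ and /ɸ/ are both fricatives), so this form is consistent with the same rule.
The trigger is the following segment, so the direction is regressive (anticipatory).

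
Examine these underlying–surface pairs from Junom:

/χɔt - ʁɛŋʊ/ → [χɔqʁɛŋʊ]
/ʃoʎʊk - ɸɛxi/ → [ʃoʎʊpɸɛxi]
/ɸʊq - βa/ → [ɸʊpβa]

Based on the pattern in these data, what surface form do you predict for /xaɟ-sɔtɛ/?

The data show regressive place assimilation: /t/ → [q] before /ʁ/; /k/ → [p] before /ɸ/; /q/ → [p] before /β/. In each pair only place changes, matching the following consonant, while manner and voice stay constant.
/ɟ/ is a voiced palatal stop. The following trigger /s/ is alveolar, so /ɟ/ must become alveolar as well.
A voiced alveolar stop is [d], so the surface segment is [d].

[xadsɔtɛ]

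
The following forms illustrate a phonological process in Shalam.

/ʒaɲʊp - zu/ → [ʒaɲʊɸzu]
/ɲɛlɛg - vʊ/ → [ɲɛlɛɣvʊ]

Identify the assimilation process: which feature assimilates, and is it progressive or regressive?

Comparing underlying and surface forms, /p/ → [ɸ] is the alternation; the neighbouring /z/ is constant.
/p/ is a stop while /z/ is a fricative; the output [ɸ] is a fricative, matching the trigger — so the feature that spreads is manner.
Place and voice are unchanged, so the assimilation is partial, not total.
The same holds elsewhere in the data: /g/ → [ɣ] before /v/ (stop → fricative, matching a fricative) — only manner changes, and always toward the following segment.
Since the segment that changes precedes the conditioning segment, the assimilation is regressive.

regressive manner assimilation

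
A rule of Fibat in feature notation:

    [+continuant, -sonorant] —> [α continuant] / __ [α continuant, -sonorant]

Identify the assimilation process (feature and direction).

regressive manner assimilation

The rule copies [continuant] (continuancy) from the environment onto the target fricatives; since [±continuant] encodes the stop/fricative manner contrast, the assimilating dimension is manner.
Since the environment is written after the underscore, the trigger follows the target; the direction is regressive.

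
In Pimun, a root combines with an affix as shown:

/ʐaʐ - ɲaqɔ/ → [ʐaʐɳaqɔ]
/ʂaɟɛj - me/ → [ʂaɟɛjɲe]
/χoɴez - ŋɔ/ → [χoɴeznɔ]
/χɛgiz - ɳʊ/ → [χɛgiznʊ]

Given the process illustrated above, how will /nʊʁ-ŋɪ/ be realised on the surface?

The data show progressive place assimilation: /ɲ/ → [ɳ] after /ʐ/; /m/ → [ɲ] after /j/; /ŋ/ → [n] after /z/; /ɳ/ → [n] after /z/. In each pair only place changes, matching the preceding consonant, while manner and voice stay constant.
/ŋ/ is a voiced velar nasal. The preceding trigger /ʁ/ is uvular, so /ŋ/ must become uvular as well.
The voiced uvular nasal is [ɴ], so /ŋ/ → [ɴ].

[nʊʁɴɪ]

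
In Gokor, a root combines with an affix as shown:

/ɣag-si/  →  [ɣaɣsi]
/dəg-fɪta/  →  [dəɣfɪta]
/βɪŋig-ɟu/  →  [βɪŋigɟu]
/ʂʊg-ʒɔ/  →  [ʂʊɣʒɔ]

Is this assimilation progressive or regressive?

The segment that alternates is /g/, which surfaces as [ɣ] when adjacent to /s/.
/g/ is a stop while /s/ is a fricative; the output [ɣ] is a fricative, matching the trigger — so the feature that spreads is manner.
The other alternating forms pattern the same way: /g/ → [ɣ] before /f/ (stop → fricative, matching a fricative); /g/ → [ɣ] before /ʒ/ (stop → fricative, matching a fricative) — only manner changes, and always toward the following segment.
No alternation appears in [βɪŋigɟu]: there the adjacent consonants already agree in manner (/g/ and /ɟ/ are both stops), so this form is consistent with the same rule.
Since the segment that changes precedes the conditioning segment, the assimilation is regressive.

regressive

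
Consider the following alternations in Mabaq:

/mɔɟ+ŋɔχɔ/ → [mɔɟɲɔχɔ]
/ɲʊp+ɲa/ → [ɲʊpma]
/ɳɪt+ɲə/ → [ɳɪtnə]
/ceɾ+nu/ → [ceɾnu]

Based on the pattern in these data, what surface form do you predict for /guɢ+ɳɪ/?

The data show progressive place assimilation: /ŋ/ → [ɲ] after /ɟ/; /ɲ/ → [m] after /p/; /ɲ/ → [n] after /t/. In each pair only place changes, matching the preceding consonant, while manner and voice stay constant.
Nothing changes in [ceɾnu]: there the adjacent consonants already agree in place (/n/ and /ɾ/ are both alveolar), so this form is consistent with the same rule.
/ɳ/ is a voiced retroflex nasal. The preceding trigger /ɢ/ is uvular, so /ɳ/ must become uvular as well.
A voiced uvular nasal is [ɴ], so the surface segment is [ɴ].

[guɢɴɪ]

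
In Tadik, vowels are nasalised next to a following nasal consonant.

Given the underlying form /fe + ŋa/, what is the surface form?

[fẽŋa]

The vowel /e/ is adjacent to the following nasal /ŋ/, so it acquires [+nasal] and surfaces as [ẽ].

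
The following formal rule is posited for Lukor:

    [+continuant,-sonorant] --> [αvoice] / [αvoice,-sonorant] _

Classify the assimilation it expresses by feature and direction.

progressive voicing assimilation

The shared variable α links the value of [voice] on the target to the same value on the neighbouring segment, so voicing is the feature that assimilates.
The conditioning segment sits to the left of the focus bar, meaning the trigger precedes the segment that changes — progressive assimilation.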